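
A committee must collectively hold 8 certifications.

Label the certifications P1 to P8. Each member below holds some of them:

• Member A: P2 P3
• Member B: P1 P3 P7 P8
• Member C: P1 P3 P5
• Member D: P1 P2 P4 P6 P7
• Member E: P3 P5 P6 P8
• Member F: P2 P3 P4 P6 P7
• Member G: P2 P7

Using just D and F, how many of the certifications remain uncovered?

Union of D, F = {P1, P2, P3, P4, P6, P7}.
Not covered: P5, P8 — 2 certifications.

2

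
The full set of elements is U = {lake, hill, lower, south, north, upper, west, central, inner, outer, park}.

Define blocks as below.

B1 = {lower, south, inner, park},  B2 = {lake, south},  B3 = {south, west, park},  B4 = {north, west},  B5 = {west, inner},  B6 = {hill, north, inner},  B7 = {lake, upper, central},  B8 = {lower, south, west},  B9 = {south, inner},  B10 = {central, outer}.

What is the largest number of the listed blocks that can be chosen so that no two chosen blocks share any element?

3

B1, B4, B10 are pairwise disjoint (B1={lower,south,inner,park}; B4={north,west}; B10={central,outer}).
Every remaining block overlaps one of these, and no 4 of the listed blocks are pairwise disjoint, so 3 is the maximum.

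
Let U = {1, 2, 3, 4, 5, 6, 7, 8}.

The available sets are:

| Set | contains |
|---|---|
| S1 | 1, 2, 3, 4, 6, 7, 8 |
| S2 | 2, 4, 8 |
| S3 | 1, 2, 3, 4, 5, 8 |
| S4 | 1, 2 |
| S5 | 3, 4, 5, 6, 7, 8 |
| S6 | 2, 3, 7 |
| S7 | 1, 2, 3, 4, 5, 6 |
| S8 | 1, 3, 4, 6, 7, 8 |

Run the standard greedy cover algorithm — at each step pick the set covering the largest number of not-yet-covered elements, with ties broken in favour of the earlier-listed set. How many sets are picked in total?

2

Greedy: pick S1 (covers 7 new) → pick S3 (covers 1 new). Total picks: 2.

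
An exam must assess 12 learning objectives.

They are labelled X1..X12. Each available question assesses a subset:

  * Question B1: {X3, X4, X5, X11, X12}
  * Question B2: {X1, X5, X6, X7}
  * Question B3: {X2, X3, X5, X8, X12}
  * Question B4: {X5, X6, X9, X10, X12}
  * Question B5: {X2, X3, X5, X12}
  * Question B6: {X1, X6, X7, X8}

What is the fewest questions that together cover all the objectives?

B1 and B4 and B5 and B6 together: B1 ∪ B4 ∪ B5 ∪ B6 = {X1, X2, X3, X4, X5, X6, X7, X8, X9, X10, X11, X12} — every objective is covered.
Only B4 contains X9, so B4 is forced; the remaining 7 objectives need at least 3 more questions (each remaining question adds at most 3) — so at least 4 questions are needed, and 4 is optimal.

4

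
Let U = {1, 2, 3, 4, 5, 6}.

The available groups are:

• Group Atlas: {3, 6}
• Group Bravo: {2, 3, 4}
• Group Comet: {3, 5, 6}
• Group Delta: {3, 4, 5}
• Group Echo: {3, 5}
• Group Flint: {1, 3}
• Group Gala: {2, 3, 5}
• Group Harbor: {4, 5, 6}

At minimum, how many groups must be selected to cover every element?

Bravo and Flint and Harbor together: Bravo ∪ Flint ∪ Harbor = {1, 2, 3, 4, 5, 6} — every element is covered.
Only Flint contains 1, so Flint is forced; the remaining 4 elements need at least 2 more groups (each remaining group adds at most 3) — so at least 3 groups are needed, and 3 is optimal.

3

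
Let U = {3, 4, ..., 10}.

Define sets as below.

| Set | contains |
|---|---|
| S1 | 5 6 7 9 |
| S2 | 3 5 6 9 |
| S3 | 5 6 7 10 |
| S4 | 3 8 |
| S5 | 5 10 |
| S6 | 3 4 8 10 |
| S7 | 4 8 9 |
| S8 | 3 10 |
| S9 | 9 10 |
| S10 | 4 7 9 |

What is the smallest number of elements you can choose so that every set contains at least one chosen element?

Take H = {3, 5, 9}. Each listed set contains at least one of these, so H is a hitting set of size 3.
The sets S4, S5, S10 are pairwise disjoint, so any hitting set needs a separate element for each — at least 3. Hence 3 is optimal.

3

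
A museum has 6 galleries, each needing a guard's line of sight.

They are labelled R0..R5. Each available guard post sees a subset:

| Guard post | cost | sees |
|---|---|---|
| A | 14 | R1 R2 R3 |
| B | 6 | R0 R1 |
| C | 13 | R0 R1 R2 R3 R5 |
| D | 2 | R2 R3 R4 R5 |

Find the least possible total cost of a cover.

8

B, D together cover every gallery (B ∪ D = {R0, R1, R2, R3, R4, R5}); total cost 6 + 2 = 8.
No covering selection has total cost below 8.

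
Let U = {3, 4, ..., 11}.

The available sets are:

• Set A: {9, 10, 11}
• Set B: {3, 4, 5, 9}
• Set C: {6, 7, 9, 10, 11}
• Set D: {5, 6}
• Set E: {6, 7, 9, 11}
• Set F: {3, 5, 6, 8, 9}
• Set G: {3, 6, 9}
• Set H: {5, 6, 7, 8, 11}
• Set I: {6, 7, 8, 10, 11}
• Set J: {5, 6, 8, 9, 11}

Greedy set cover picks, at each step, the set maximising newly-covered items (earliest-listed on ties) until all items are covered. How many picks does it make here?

Greedy: pick C (covers 5 new) → pick B (covers 3 new) → pick F (covers 1 new). Total picks: 3.
(The true minimum cover uses only 2 sets, so greedy is not optimal here.)

3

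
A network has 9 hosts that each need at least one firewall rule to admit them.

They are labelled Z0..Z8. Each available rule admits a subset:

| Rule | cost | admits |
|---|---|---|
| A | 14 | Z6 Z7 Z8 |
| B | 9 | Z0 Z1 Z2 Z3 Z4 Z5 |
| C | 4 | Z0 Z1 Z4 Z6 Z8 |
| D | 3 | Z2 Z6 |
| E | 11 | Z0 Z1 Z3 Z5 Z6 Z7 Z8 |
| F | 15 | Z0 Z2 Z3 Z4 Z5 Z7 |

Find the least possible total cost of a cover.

C, D, E together cover every host (C ∪ D ∪ E = {Z0, Z1, Z2, Z3, Z4, Z5, Z6, Z7, Z8}); total cost 4 + 3 + 11 = 18.
The greedy pick C, B, E costs 24; no covering selection beats 18.

18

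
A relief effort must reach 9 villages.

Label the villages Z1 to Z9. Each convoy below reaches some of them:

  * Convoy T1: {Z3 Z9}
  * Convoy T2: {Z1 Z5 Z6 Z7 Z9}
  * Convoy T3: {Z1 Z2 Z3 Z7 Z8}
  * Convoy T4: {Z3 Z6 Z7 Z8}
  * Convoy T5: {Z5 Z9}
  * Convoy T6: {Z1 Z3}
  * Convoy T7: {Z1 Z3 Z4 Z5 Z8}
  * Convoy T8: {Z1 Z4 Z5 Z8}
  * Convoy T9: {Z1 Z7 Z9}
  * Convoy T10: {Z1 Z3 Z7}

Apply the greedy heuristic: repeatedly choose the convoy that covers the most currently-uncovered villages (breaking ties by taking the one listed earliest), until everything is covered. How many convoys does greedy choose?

Greedy: pick T2 (covers 5 new) → pick T3 (covers 3 new) → pick T7 (covers 1 new). Total picks: 3.

3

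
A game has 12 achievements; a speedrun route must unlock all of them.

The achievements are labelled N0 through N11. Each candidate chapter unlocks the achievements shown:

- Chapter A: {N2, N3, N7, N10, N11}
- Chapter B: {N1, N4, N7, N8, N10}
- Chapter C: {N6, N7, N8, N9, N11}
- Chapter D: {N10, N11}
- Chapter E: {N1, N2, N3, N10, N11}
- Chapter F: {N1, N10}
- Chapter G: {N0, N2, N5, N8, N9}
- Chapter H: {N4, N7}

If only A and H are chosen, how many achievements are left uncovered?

Union of A, H = {N2, N3, N4, N7, N10, N11}.
Not covered: N0, N1, N5, N6, N8, N9 — 6 achievements.

6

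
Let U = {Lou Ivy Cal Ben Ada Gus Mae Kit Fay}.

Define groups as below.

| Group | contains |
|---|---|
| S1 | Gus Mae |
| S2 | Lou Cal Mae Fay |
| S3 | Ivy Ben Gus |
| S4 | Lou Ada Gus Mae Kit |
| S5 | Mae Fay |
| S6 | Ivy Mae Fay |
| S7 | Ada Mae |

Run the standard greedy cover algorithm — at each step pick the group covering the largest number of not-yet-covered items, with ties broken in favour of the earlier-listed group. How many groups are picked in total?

3

Greedy: pick S4 (covers 5 new) → pick S2 (covers 2 new) → pick S3 (covers 2 new). Total picks: 3.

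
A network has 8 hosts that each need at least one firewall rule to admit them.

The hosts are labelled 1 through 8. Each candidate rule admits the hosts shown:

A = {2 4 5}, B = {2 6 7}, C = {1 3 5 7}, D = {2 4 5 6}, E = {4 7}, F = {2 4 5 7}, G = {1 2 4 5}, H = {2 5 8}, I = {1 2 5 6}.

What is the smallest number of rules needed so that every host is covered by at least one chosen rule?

C and D and H together: C ∪ D ∪ H = {1, 2, 3, 4, 5, 6, 7, 8} — every host is covered.
Only C contains 3, so C is forced; the remaining 4 hosts need at least 2 more rules (each remaining rule adds at most 3) — so at least 3 rules are needed, and 3 is optimal.

3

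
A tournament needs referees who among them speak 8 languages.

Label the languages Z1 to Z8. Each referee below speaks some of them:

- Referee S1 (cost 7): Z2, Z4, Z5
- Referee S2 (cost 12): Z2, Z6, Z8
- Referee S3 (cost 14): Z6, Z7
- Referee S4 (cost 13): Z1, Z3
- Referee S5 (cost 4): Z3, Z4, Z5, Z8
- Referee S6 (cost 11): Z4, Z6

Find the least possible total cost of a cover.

38

S1, S3, S4, S5 together cover every language (S1 ∪ S3 ∪ S4 ∪ S5 = {Z1, Z2, Z3, Z4, Z5, Z6, Z7, Z8}); total cost 7 + 14 + 13 + 4 = 38.
The greedy pick S5, S2, S4, S3 costs 43; no covering selection beats 38.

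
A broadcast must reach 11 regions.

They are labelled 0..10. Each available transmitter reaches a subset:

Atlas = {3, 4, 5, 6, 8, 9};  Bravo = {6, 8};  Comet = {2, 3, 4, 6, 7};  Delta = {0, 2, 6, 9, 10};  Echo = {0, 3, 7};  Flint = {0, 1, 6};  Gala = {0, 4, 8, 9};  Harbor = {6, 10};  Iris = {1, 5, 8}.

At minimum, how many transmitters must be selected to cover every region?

3

Take {Comet, Delta, Iris}. Their union is {0, 1, 2, 3, 4, 5, 6, 7, 8, 9, 10}, which is all 11 regions.
No 2 of the 9 transmitters cover everything (all 36 combinations miss at least one region), so 3 is optimal.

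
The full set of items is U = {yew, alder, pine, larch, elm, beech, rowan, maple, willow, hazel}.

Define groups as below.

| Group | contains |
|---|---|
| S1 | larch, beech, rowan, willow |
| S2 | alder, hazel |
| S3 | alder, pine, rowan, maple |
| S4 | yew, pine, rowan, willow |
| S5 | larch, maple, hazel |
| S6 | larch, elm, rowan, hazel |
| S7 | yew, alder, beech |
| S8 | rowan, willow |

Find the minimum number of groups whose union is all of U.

4

S1 and S3 and S4 and S6 together: S1 ∪ S3 ∪ S4 ∪ S6 = {yew, alder, pine, larch, elm, beech, rowan, maple, willow, hazel} — every item is covered.
No 3 of the 8 groups cover everything (all 56 combinations miss at least one item), so 4 is optimal.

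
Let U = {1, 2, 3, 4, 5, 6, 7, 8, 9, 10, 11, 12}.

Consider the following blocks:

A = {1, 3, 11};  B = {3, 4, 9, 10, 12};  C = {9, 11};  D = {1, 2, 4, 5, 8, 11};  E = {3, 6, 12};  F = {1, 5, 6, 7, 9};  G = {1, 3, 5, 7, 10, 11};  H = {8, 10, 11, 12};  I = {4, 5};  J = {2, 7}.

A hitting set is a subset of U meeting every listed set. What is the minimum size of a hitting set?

4

Take T = {2, 5, 11, 12}. Each listed block contains at least one of these, so T is a hitting set of size 4.
The blocks C, E, I, J are pairwise disjoint, so any hitting set needs a separate point for each — at least 4. Hence 4 is optimal.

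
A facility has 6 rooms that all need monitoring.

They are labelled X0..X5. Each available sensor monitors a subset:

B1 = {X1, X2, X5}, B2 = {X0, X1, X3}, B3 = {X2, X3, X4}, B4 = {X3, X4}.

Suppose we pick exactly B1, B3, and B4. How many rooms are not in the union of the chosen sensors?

1

Union of B1, B3, B4 = {X1, X2, X3, X4, X5}.
Not covered: X0 — 1 room.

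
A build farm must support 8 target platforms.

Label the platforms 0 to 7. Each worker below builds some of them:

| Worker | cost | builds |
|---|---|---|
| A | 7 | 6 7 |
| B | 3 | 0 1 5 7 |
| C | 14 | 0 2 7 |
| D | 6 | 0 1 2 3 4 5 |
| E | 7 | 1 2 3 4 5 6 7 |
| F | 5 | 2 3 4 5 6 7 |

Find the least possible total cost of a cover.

8

B, F together cover every platform (B ∪ F = {0, 1, 2, 3, 4, 5, 6, 7}); total cost 3 + 5 = 8.
No covering selection has total cost below 8.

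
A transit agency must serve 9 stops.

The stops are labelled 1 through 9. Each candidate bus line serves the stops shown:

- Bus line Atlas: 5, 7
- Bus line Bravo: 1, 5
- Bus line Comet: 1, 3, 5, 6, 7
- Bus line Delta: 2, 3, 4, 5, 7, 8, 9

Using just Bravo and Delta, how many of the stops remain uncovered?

1

Union of Bravo, Delta = {1, 2, 3, 4, 5, 7, 8, 9}.
Not covered: 6 — 1 stop.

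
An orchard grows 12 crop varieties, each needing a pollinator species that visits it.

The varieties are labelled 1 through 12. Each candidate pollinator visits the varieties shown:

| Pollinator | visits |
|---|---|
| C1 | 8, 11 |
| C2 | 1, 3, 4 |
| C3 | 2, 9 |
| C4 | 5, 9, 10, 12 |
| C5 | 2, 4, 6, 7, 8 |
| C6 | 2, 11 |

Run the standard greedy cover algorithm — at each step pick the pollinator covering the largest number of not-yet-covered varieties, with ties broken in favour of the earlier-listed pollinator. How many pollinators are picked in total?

4

Greedy: pick C5 (covers 5 new) → pick C4 (covers 4 new) → pick C2 (covers 2 new) → pick C1 (covers 1 new). Total picks: 4.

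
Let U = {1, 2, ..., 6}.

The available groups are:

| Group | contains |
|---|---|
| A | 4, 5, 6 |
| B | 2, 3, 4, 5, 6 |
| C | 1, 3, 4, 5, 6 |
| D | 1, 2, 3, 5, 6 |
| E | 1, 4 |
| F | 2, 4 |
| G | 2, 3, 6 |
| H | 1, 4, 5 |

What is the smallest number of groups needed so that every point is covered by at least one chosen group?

2

C and D cover everything between them: the union {1, 2, 3, 4, 5, 6} is all of U.
No single group has all 6 points (the largest, B, has 5), so 2 is optimal.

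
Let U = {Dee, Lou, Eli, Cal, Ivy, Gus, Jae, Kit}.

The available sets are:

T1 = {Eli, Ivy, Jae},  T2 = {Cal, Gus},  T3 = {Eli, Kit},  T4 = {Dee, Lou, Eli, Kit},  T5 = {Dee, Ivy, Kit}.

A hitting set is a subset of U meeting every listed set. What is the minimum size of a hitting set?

3

Take H = {Eli, Gus, Kit}. Each listed set contains at least one of these, so H is a hitting set of size 3.
No choice of 2 elements meets every set, so 3 is the minimum.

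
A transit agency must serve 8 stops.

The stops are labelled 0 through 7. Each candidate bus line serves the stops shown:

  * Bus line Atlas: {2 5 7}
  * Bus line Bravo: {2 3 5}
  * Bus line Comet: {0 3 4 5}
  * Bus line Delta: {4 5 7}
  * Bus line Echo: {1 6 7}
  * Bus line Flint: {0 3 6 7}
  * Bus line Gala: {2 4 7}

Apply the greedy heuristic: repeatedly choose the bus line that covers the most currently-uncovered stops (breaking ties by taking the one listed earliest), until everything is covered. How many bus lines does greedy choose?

3

Greedy: pick Comet (covers 4 new) → pick Echo (covers 3 new) → pick Atlas (covers 1 new). Total picks: 3.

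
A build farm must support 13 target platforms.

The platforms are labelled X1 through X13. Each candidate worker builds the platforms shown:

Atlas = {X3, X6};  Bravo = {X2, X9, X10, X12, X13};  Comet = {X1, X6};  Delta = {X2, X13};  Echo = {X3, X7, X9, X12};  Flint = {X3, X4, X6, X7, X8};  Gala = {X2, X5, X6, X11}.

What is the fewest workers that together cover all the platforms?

Take {Bravo, Comet, Flint, Gala}. Their union is {X1, X2, X3, X4, X5, X6, X7, X8, X9, X10, X11, X12, X13}, which is all 13 platforms.
Only Comet contains X1, so Comet is forced; the remaining 11 platforms need at least 3 more workers (each remaining worker adds at most 5) — so at least 4 workers are needed, and 4 is optimal.

4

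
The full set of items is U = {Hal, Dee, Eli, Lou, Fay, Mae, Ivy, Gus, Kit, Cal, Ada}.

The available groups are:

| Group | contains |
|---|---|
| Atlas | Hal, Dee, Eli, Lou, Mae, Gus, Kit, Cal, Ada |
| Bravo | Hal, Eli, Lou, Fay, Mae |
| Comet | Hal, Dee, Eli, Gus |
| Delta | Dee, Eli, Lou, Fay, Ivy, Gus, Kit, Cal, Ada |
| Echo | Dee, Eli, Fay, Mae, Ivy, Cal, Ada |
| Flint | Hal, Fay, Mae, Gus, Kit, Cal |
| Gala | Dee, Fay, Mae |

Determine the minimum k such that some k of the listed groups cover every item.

2

Bravo and Delta cover everything between them: the union {Hal, Dee, Eli, Lou, Fay, Mae, Ivy, Gus, Kit, Cal, Ada} is all of U.
No single group has all 11 items (the largest, Atlas, has 9), so 2 is optimal.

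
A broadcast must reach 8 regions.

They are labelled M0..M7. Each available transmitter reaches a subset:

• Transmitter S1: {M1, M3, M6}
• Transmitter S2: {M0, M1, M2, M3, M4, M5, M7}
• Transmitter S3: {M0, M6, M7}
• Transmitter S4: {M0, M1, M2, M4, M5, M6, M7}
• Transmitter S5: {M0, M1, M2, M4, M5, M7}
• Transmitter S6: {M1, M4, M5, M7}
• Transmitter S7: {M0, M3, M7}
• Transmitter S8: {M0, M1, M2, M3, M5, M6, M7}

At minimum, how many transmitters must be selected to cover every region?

Take {S2, S3}. Their union is {M0, M1, M2, M3, M4, M5, M6, M7}, which is all 8 regions.
No single transmitter has all 8 regions (the largest, S2, has 7), so 2 is optimal.

2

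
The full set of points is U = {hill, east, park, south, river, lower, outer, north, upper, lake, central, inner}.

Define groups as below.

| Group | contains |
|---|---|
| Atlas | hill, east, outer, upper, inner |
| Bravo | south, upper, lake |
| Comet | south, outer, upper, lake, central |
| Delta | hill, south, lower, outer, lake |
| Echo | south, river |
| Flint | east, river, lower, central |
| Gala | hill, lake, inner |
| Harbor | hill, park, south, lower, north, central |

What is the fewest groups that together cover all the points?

Atlas and Delta and Echo and Harbor together: Atlas ∪ Delta ∪ Echo ∪ Harbor = {hill, east, park, south, river, lower, outer, north, upper, lake, central, inner} — every point is covered.
No 3 of the 8 groups cover everything (all 56 combinations miss at least one point), so 4 is optimal.

4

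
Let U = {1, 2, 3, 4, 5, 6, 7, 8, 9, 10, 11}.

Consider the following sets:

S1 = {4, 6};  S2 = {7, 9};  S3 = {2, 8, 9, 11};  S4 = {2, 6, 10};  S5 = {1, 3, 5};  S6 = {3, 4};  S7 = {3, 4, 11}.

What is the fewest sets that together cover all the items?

5

Take {S1, S2, S3, S4, S5}. Their union is {1, 2, 3, 4, 5, 6, 7, 8, 9, 10, 11}, which is all 11 items.
No 4 of the 7 sets cover everything (all 35 combinations miss at least one item), so 5 is optimal.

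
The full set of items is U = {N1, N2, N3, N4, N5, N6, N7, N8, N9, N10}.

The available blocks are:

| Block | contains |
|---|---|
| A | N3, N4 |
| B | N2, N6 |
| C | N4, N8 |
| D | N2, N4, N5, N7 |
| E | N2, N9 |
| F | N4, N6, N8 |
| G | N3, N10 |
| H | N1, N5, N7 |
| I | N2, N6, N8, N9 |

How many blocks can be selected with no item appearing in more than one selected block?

4

E, F, G, H are pairwise disjoint (E={N2,N9}; F={N4,N6,N8}; G={N3,N10}; H={N1,N5,N7}).
Every remaining block overlaps one of these, and no 5 of the listed blocks are pairwise disjoint, so 4 is the maximum.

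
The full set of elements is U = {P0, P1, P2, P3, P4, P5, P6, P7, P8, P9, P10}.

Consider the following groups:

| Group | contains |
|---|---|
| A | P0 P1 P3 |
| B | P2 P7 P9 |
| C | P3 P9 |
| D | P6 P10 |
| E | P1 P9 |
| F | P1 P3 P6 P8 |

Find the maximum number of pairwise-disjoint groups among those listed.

3

A, B, D are pairwise disjoint (A={P0,P1,P3}; B={P2,P7,P9}; D={P6,P10}).
Every remaining group overlaps one of these, and no 4 of the listed groups are pairwise disjoint, so 3 is the maximum.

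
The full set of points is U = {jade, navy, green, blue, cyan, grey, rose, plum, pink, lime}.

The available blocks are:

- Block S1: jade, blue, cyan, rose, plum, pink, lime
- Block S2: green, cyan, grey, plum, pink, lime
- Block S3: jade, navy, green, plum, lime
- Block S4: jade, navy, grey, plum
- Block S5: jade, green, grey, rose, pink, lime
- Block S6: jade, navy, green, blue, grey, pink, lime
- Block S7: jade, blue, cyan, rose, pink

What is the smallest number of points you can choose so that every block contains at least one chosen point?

Take H = {jade, grey}. Each listed block contains at least one of these, so H is a hitting set of size 2.
No single point lies in every block, so at least 2 are needed and 2 is optimal.

2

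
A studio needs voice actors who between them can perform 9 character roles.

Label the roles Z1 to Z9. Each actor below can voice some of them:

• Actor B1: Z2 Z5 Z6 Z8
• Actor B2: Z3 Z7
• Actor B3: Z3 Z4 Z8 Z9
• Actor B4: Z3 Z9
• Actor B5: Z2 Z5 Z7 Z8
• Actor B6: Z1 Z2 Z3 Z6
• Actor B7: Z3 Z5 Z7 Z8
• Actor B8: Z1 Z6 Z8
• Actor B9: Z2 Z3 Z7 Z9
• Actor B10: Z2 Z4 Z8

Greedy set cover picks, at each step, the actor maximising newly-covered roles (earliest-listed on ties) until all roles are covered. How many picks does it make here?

Greedy: pick B1 (covers 4 new) → pick B3 (covers 3 new) → pick B2 (covers 1 new) → pick B6 (covers 1 new). Total picks: 4.
(The true minimum cover uses only 3 actors, so greedy is not optimal here.)

4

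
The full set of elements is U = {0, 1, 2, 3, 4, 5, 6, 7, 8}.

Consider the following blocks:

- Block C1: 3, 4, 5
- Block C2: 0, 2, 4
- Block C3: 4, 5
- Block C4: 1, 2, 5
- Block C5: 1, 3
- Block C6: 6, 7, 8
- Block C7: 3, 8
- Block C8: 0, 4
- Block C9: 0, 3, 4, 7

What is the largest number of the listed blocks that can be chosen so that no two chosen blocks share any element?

C2, C5, C6 are pairwise disjoint (C2={0,2,4}; C5={1,3}; C6={6,7,8}).
Every remaining block overlaps one of these, and no 4 of the listed blocks are pairwise disjoint, so 3 is the maximum.

3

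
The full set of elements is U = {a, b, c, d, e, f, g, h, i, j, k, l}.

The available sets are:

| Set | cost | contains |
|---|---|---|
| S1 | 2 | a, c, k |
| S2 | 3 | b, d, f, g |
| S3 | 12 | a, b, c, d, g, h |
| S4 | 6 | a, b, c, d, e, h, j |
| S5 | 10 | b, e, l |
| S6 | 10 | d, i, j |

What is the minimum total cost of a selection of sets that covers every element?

S1, S2, S4, S5, S6 together cover every element (S1 ∪ S2 ∪ S4 ∪ S5 ∪ S6 = {a, b, c, d, e, f, g, h, i, j, k, l}); total cost 2 + 3 + 6 + 10 + 10 = 31.
No covering selection has total cost below 31.

31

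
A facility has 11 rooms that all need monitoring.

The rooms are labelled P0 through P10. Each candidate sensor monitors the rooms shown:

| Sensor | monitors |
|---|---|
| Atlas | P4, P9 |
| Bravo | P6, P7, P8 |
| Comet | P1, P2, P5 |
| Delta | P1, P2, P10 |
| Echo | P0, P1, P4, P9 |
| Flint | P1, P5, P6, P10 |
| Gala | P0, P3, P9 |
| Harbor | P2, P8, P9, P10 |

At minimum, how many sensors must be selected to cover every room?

Take {Atlas, Bravo, Delta, Flint, Gala}. Their union is {P0, P1, P2, P3, P4, P5, P6, P7, P8, P9, P10}, which is all 11 rooms.
No 4 of the 8 sensors cover everything (all 70 combinations miss at least one room), so 5 is optimal.

5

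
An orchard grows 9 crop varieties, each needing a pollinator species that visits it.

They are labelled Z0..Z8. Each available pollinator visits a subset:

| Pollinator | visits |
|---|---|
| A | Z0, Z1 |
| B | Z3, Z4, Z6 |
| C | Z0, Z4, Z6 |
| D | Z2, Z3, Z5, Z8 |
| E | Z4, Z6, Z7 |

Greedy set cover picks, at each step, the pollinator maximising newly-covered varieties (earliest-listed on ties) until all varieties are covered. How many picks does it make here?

4

Greedy: pick D (covers 4 new) → pick C (covers 3 new) → pick A (covers 1 new) → pick E (covers 1 new). Total picks: 4.
(The true minimum cover uses only 3 pollinators, so greedy is not optimal here.)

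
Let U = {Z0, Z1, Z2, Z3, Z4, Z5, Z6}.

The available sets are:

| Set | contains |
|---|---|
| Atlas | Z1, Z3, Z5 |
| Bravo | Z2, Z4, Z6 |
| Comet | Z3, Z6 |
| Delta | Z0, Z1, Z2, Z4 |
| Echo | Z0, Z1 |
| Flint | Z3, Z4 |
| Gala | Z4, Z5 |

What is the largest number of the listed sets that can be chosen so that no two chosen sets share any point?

3

Comet, Echo, Gala are pairwise disjoint (Comet={Z3,Z6}; Echo={Z0,Z1}; Gala={Z4,Z5}).
Every remaining set overlaps one of these, and no 4 of the listed sets are pairwise disjoint, so 3 is the maximum.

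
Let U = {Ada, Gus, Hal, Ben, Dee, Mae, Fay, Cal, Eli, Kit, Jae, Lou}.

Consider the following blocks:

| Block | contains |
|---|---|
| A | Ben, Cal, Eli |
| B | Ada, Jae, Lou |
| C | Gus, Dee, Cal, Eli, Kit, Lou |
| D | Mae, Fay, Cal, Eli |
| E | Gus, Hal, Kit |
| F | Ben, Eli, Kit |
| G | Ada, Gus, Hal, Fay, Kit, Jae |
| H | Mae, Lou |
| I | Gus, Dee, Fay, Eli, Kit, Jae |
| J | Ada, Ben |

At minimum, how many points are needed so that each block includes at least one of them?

4

T = {Hal, Ben, Fay, Lou} meets every block (each contains at least one member of T), and |T| = 4.
No choice of 3 points meets every block, so 4 is the minimum.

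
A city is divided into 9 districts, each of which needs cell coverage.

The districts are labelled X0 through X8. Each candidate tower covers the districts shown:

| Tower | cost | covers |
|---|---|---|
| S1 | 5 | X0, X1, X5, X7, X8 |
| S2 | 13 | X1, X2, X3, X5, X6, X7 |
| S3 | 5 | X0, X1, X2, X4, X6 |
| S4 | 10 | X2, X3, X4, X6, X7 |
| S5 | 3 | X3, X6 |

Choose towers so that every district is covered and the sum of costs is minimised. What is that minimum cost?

13

S1, S3, S5 together cover every district (S1 ∪ S3 ∪ S5 = {X0, X1, X2, X3, X4, X5, X6, X7, X8}); total cost 5 + 5 + 3 = 13.
No covering selection has total cost below 13.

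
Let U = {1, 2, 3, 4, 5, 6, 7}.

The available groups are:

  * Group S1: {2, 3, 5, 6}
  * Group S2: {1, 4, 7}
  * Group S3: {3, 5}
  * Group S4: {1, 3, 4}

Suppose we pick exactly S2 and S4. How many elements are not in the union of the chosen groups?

3

Union of S2, S4 = {1, 3, 4, 7}.
Not covered: 2, 5, 6 — 3 elements.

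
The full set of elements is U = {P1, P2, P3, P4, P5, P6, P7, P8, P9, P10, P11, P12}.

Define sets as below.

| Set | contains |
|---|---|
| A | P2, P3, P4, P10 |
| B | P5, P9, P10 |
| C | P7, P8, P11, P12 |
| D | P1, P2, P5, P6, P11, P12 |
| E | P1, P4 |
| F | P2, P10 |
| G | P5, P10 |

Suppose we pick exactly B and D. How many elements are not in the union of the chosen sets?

4

Union of B, D = {P1, P2, P5, P6, P9, P10, P11, P12}.
Not covered: P3, P4, P7, P8 — 4 elements.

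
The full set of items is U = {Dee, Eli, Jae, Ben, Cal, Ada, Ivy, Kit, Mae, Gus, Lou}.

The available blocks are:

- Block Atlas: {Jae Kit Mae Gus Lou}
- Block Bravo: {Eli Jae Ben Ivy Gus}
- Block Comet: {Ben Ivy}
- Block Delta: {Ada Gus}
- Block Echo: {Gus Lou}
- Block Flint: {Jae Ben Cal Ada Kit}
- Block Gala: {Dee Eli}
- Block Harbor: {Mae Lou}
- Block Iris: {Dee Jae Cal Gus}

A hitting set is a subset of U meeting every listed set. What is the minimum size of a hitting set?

4

Take H = {Dee, Ben, Gus, Lou}. Each listed block contains at least one of these, so H is a hitting set of size 4.
The blocks Comet, Delta, Gala, Harbor are pairwise disjoint, so any hitting set needs a separate item for each — at least 4. Hence 4 is optimal.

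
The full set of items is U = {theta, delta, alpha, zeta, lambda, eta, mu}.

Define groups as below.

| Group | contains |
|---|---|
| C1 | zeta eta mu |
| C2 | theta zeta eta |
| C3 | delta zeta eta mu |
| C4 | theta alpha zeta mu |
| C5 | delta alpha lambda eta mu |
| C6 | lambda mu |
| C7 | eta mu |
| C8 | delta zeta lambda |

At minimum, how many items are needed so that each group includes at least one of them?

2

Take H = {zeta, mu}. Each listed group contains at least one of these, so H is a hitting set of size 2.
The groups C2, C6 are pairwise disjoint, so any hitting set needs a separate item for each — at least 2. Hence 2 is optimal.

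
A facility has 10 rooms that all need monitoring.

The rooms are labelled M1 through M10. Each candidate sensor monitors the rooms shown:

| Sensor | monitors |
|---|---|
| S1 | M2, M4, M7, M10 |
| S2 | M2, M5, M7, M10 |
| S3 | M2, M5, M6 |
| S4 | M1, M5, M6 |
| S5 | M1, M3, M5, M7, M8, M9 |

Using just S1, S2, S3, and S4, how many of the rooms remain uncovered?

Union of S1, S2, S3, S4 = {M1, M2, M4, M5, M6, M7, M10}.
Not covered: M3, M8, M9 — 3 rooms.

3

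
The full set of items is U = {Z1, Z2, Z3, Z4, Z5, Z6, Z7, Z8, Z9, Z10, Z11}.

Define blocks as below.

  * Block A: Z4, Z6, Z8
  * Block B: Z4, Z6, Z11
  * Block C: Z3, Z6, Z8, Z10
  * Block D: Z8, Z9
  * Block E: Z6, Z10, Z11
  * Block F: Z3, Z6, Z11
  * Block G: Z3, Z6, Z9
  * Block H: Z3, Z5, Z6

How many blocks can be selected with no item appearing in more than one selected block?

2

B, D are pairwise disjoint (B={Z4,Z6,Z11}; D={Z8,Z9}).
Every remaining block overlaps one of these, and no 3 of the listed blocks are pairwise disjoint, so 2 is the maximum.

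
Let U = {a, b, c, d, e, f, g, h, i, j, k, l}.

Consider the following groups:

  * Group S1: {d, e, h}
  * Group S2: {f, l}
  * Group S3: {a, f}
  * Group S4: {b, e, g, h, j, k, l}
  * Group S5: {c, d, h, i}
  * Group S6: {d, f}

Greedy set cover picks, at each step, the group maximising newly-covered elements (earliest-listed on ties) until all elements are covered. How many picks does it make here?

3

Greedy: pick S4 (covers 7 new) → pick S5 (covers 3 new) → pick S3 (covers 2 new). Total picks: 3.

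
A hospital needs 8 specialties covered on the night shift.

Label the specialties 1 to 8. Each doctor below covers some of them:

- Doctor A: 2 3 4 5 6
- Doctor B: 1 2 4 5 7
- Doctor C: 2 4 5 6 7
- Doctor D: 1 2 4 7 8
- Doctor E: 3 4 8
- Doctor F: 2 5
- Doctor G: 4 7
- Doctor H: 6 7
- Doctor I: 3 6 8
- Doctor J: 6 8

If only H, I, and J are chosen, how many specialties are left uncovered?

Union of H, I, J = {3, 6, 7, 8}.
Not covered: 1, 2, 4, 5 — 4 specialties.

4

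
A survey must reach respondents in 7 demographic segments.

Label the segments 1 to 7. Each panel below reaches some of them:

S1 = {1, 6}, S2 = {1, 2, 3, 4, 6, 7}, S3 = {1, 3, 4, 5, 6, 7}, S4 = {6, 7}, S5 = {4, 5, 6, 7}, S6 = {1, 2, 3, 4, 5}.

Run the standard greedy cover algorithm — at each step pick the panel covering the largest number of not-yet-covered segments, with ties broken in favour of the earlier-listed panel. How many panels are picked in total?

Greedy: pick S2 (covers 6 new) → pick S3 (covers 1 new). Total picks: 2.

2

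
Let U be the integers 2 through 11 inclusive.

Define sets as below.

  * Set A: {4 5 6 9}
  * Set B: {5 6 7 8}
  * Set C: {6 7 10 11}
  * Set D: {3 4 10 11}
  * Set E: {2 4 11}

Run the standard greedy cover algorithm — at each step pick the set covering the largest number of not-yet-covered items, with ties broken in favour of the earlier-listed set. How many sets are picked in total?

Greedy: pick A (covers 4 new) → pick C (covers 3 new) → pick B (covers 1 new) → pick D (covers 1 new) → pick E (covers 1 new). Total picks: 5.
(The true minimum cover uses only 4 sets, so greedy is not optimal here.)

5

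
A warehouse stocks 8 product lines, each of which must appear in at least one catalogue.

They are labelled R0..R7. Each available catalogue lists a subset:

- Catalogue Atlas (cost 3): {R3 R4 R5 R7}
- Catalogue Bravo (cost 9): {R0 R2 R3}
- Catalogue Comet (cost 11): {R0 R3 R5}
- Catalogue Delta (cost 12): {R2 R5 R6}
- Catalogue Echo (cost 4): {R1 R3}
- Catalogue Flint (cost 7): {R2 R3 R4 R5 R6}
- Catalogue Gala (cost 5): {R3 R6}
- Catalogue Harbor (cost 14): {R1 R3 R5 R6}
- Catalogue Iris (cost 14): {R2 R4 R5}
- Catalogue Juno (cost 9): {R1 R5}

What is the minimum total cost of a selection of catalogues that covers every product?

Atlas, Bravo, Echo, Gala together cover every product (Atlas ∪ Bravo ∪ Echo ∪ Gala = {R0, R1, R2, R3, R4, R5, R6, R7}); total cost 3 + 9 + 4 + 5 = 21.
The greedy pick Atlas, Flint, Echo, Bravo costs 23; no covering selection beats 21.

21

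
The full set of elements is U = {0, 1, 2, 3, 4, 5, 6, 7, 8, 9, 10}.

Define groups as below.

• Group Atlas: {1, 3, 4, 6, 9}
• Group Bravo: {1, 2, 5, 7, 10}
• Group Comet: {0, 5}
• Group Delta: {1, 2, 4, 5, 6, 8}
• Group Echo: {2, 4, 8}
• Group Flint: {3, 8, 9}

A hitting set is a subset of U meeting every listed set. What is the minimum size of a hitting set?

3

The 3 elements {4, 5, 8} hit every group.
No choice of 2 elements meets every group, so 3 is the minimum.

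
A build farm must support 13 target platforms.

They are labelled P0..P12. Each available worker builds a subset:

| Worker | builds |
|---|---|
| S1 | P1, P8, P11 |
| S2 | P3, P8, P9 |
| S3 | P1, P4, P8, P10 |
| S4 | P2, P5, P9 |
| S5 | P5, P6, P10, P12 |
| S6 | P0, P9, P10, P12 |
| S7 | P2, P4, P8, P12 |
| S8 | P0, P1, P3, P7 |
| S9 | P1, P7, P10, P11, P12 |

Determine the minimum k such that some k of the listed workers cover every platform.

5

S1 and S4 and S5 and S7 and S8 together: S1 ∪ S4 ∪ S5 ∪ S7 ∪ S8 = {P0, P1, P2, P3, P4, P5, P6, P7, P8, P9, P10, P11, P12} — every platform is covered.
No 4 of the 9 workers cover everything (all 126 combinations miss at least one platform), so 5 is optimal.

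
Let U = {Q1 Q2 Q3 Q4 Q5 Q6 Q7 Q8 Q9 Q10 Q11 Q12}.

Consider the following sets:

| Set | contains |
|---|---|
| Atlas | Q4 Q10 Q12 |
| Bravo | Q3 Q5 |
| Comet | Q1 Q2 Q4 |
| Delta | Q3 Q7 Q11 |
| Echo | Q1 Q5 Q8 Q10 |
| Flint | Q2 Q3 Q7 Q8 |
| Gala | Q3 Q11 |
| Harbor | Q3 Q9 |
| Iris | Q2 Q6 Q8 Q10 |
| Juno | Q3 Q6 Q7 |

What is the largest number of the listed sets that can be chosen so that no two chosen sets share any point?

2

Comet, Juno are pairwise disjoint (Comet={Q1,Q2,Q4}; Juno={Q3,Q6,Q7}).
Every remaining set overlaps one of these, and no 3 of the listed sets are pairwise disjoint, so 2 is the maximum.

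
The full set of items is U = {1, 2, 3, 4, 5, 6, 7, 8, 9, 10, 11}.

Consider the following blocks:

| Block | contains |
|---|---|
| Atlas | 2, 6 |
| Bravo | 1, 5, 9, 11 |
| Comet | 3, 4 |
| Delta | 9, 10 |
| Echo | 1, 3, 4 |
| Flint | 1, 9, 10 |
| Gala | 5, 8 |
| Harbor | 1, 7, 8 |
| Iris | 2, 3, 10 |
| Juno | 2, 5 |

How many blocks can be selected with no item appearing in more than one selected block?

Atlas, Comet, Flint, Gala are pairwise disjoint (Atlas={2,6}; Comet={3,4}; Flint={1,9,10}; Gala={5,8}).
Every remaining block overlaps one of these, and no 5 of the listed blocks are pairwise disjoint, so 4 is the maximum.

4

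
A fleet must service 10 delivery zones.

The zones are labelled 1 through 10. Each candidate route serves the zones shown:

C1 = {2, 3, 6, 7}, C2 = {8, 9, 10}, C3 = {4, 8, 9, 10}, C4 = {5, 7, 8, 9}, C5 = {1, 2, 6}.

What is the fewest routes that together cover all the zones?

4

Take {C1, C3, C4, C5}. Their union is {1, 2, 3, 4, 5, 6, 7, 8, 9, 10}, which is all 10 zones.
No 3 of the 5 routes cover everything (all 10 combinations miss at least one zone), so 4 is optimal.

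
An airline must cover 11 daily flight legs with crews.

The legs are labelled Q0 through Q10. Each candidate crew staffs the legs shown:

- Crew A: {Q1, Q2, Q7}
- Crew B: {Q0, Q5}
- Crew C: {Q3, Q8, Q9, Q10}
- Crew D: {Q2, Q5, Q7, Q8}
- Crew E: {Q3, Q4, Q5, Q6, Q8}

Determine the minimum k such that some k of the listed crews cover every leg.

4

A and B and C and E together: A ∪ B ∪ C ∪ E = {Q0, Q1, Q2, Q3, Q4, Q5, Q6, Q7, Q8, Q9, Q10} — every leg is covered.
Only B contains Q0, so B is forced; the remaining 9 legs need at least 3 more crews (each remaining crew adds at most 4) — so at least 4 crews are needed, and 4 is optimal.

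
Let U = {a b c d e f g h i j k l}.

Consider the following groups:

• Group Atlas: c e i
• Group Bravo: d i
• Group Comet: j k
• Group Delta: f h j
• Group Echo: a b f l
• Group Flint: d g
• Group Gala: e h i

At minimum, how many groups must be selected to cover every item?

5

Atlas and Comet and Echo and Flint and Gala together: Atlas ∪ Comet ∪ Echo ∪ Flint ∪ Gala = {a, b, c, d, e, f, g, h, i, j, k, l} — every item is covered.
No 4 of the 7 groups cover everything (all 35 combinations miss at least one item), so 5 is optimal.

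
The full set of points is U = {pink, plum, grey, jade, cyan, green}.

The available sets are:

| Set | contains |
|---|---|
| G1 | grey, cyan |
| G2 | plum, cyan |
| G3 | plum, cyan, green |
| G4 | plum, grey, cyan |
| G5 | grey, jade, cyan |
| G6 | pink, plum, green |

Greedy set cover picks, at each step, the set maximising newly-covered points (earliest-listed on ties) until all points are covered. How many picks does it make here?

Greedy: pick G3 (covers 3 new) → pick G5 (covers 2 new) → pick G6 (covers 1 new). Total picks: 3.
(The true minimum cover uses only 2 sets, so greedy is not optimal here.)

3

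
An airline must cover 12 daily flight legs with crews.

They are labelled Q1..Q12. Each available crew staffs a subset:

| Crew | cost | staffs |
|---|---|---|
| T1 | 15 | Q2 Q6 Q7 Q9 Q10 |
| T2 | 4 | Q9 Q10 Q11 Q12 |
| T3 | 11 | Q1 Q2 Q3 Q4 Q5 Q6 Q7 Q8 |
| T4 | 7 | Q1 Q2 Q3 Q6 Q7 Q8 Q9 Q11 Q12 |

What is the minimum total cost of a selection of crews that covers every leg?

T2, T3 together cover every leg (T2 ∪ T3 = {Q1, Q2, Q3, Q4, Q5, Q6, Q7, Q8, Q9, Q10, Q11, Q12}); total cost 4 + 11 = 15.
The greedy pick T4, T2, T3 costs 22; no covering selection beats 15.

15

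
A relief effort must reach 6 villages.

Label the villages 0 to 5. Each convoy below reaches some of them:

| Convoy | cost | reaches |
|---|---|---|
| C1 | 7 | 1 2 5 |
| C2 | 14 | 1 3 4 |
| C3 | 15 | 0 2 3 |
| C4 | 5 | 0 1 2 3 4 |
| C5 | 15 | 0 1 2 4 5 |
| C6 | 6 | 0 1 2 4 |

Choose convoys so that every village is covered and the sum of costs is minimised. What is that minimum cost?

12

C1, C4 together cover every village (C1 ∪ C4 = {0, 1, 2, 3, 4, 5}); total cost 7 + 5 = 12.
No covering selection has total cost below 12.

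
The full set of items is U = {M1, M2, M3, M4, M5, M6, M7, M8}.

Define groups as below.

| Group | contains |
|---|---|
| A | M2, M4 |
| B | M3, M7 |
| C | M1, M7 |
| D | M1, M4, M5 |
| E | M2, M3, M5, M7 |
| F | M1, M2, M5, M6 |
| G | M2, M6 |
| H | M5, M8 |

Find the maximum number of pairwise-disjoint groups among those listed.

B, G, H are pairwise disjoint (B={M3,M7}; G={M2,M6}; H={M5,M8}).
Every remaining group overlaps one of these, and no 4 of the listed groups are pairwise disjoint, so 3 is the maximum.

3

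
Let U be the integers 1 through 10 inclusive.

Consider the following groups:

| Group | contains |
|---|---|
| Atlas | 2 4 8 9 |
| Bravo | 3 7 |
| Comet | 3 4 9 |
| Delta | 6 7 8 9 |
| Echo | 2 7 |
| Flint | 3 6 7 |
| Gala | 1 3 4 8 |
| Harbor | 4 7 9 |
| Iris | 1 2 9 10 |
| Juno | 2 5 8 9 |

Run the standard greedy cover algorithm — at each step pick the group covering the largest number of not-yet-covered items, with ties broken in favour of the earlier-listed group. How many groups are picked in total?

Greedy: pick Atlas (covers 4 new) → pick Flint (covers 3 new) → pick Iris (covers 2 new) → pick Juno (covers 1 new). Total picks: 4.

4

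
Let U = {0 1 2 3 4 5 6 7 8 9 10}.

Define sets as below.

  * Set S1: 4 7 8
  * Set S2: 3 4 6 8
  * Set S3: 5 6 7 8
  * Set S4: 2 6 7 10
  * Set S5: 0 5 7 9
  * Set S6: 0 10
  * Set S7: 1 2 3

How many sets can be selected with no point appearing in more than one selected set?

S3, S6, S7 are pairwise disjoint (S3={5,6,7,8}; S6={0,10}; S7={1,2,3}).
Every remaining set overlaps one of these, and no 4 of the listed sets are pairwise disjoint, so 3 is the maximum.

3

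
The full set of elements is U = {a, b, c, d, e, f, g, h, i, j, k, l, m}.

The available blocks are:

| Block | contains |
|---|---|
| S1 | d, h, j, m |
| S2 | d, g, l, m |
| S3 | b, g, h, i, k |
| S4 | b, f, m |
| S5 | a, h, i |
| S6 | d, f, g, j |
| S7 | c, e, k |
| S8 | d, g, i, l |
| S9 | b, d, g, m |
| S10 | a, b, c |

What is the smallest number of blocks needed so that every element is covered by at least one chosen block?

5

S2 and S3 and S5 and S6 and S7 together: S2 ∪ S3 ∪ S5 ∪ S6 ∪ S7 = {a, b, c, d, e, f, g, h, i, j, k, l, m} — every element is covered.
No 4 of the 10 blocks cover everything (all 210 combinations miss at least one element), so 5 is optimal.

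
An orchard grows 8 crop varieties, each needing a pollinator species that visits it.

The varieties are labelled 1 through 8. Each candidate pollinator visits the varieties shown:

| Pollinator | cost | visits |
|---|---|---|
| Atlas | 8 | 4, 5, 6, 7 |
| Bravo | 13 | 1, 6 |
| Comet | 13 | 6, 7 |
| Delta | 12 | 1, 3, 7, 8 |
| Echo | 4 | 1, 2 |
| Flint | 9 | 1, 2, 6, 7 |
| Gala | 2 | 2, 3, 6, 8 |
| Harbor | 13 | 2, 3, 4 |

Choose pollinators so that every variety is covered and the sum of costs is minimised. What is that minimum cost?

Atlas, Echo, Gala together cover every variety (Atlas ∪ Echo ∪ Gala = {1, 2, 3, 4, 5, 6, 7, 8}); total cost 8 + 4 + 2 = 14.
No covering selection has total cost below 14.

14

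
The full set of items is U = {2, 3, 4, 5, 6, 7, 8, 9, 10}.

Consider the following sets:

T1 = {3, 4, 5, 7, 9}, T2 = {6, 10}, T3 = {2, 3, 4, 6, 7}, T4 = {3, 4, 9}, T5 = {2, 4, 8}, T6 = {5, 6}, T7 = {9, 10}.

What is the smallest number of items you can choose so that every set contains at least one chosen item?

3

The 3 items {4, 6, 10} hit every set.
The sets T5, T6, T7 are pairwise disjoint, so any hitting set needs a separate item for each — at least 3. Hence 3 is optimal.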